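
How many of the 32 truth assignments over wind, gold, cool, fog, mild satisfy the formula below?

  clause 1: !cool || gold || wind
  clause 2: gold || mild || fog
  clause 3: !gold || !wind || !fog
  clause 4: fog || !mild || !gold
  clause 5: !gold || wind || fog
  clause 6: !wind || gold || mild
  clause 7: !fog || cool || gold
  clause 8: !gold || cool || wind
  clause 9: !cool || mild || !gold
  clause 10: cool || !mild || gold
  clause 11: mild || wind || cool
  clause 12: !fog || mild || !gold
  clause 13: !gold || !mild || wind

3

There are 2^5 = 32 truth assignments over (wind, gold, cool, fog, mild).
Split on cool. With cool = true, the clauses containing cool are satisfied and !cool drops from the rest; 2 of the 2^4 = 16 assignments to the other variables satisfy what remains.
With cool = false, by the same count on the reduced clause set, 1 assignment works.
(One model: wind=T, gold=F, cool=T, fog=F, mild=T.)
Total: 2 + 1 = 3.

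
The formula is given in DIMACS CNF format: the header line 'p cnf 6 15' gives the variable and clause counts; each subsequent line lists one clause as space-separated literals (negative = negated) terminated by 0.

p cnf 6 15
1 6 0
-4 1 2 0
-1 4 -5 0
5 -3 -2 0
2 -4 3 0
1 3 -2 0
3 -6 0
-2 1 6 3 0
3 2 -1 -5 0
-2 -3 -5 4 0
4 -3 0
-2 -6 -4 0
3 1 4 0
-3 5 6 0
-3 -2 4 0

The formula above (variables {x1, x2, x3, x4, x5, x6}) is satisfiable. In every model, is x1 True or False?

True

Suppose x1 = False.
Unit clause (x6) forces x6 = True.
Unit clause (x3) forces x3 = True.
Unit clause (x4) forces x4 = True.
Unit clause (x2) forces x2 = True.
But (¬x2) is also a unit clause — contradiction.
So every satisfying assignment has x1 = True.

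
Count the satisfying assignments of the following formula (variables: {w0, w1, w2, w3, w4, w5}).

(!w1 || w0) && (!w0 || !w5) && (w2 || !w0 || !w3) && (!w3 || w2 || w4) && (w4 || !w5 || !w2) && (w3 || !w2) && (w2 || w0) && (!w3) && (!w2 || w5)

There are 2^6 = 64 truth assignments over (w0, w1, w2, w3, w4, w5).
Split on w4. With w4 = true, the clauses containing w4 are satisfied and !w4 drops from the rest; 2 of the 2^5 = 32 assignments to the other variables satisfy what remains.
With w4 = false, by the same count on the reduced clause set, 2 assignments work.
Total: 2 + 2 = 4.

4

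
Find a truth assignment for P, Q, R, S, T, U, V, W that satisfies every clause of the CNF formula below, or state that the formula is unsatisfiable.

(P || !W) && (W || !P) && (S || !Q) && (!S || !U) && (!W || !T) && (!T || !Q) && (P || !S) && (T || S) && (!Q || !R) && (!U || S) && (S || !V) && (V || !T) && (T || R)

Branch on P: set P = true.
(W) alone gives W = true.
(!T) alone gives T = false.
(S) alone gives S = true.
(!U) alone gives U = false.
(R) alone gives R = true.
(!Q) alone gives Q = false.
No clause remains; V is free.

P=true; Q=false; R=true; S=true; T=false; U=false; V=false; W=true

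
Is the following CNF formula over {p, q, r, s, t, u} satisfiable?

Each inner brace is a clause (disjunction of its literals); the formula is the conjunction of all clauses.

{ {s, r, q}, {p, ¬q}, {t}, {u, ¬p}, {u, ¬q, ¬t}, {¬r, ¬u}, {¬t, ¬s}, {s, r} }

Yes

The clause (t) is unit, so t = True.
The clause (¬s) is unit, so s = False.
The clause (r) is unit, so r = True.
The clause (¬u) is unit, so u = False.
The clause (¬p) is unit, so p = False.
The clause (¬q) is unit, so q = False.
All clauses are satisfied.
A satisfying assignment: p ↦ False, q ↦ False, r ↦ True, s ↦ False, t ↦ True, u ↦ False.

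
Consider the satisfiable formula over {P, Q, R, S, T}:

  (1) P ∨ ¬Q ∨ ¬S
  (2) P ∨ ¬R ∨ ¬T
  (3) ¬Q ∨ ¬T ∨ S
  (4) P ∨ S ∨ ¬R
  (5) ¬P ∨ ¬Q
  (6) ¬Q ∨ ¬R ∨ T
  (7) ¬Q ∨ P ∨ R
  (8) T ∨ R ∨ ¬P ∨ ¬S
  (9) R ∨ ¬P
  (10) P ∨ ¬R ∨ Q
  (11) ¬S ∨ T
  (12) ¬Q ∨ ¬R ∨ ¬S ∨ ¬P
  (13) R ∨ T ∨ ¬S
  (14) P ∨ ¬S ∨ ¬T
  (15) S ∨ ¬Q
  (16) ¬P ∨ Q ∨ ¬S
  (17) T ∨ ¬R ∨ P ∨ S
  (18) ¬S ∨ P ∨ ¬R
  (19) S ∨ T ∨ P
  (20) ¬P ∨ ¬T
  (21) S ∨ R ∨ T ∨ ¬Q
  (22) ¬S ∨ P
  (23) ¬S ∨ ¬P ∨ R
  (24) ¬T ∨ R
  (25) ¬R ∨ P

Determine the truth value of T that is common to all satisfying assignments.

False

Suppose T = True.
Unit clause (¬P) forces P = False.
Unit clause (¬R) forces R = False.
Now (R) is unsatisfied and unit — conflict.
So every satisfying assignment has T = False.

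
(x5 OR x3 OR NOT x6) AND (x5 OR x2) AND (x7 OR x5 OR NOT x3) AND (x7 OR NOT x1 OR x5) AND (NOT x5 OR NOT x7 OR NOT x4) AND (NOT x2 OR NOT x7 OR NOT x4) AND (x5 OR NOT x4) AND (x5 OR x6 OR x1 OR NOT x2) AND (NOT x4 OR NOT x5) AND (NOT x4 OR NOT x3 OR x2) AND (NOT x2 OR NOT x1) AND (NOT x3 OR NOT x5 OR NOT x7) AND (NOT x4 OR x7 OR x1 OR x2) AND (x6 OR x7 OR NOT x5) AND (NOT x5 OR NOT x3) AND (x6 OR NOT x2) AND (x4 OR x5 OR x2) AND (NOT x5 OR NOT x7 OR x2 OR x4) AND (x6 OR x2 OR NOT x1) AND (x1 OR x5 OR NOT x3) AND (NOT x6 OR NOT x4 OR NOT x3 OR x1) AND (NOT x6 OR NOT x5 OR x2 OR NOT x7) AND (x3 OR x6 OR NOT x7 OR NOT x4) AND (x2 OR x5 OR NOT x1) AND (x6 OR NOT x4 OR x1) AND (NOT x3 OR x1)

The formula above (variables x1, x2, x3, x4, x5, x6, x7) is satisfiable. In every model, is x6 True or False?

True

Suppose x6 = false.
The clause (NOT x2) is unit, so x2 = false.
The clause (x5) is unit, so x5 = true.
The clause (NOT x4) is unit, so x4 = false.
The clause (x7) is unit, so x7 = true.
That conflicts with the unit clause (NOT x7).
So every satisfying assignment has x6 = True.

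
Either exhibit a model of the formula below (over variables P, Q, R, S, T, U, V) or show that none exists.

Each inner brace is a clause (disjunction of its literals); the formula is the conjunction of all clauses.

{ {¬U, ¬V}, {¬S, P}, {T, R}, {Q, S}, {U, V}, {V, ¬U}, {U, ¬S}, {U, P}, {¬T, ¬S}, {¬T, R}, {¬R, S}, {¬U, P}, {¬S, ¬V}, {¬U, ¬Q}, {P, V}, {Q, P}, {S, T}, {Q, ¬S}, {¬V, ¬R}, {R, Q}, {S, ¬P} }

Suppose U = False.
From the singleton clause (V), V = True.
From the singleton clause (¬S), S = False.
From the singleton clause (Q), Q = True.
From the singleton clause (P), P = True.
Now (¬P) is unsatisfied and unit — conflict.
So U must be the other value — set U = True.
From the singleton clause (¬V), V = False.
Now (V) is unsatisfied and unit — conflict.
Neither U = True nor U = False works.

UNSATISFIABLE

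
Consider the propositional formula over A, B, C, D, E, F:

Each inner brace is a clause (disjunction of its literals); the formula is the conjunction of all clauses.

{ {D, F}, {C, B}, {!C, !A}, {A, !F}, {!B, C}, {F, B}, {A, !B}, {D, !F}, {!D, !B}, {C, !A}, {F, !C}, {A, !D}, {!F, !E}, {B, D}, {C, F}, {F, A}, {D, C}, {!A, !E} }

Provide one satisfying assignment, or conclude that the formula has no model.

Suppose D = true.
From the singleton clause (!B), B = false.
From the singleton clause (C), C = true.
From the singleton clause (!A), A = false.
That conflicts with the unit clause (A).
So D must be the other value — set D = false.
From the singleton clause (F), F = true.
That conflicts with the unit clause (!F).
Either choice for D ends in contradiction.

UNSATISFIABLE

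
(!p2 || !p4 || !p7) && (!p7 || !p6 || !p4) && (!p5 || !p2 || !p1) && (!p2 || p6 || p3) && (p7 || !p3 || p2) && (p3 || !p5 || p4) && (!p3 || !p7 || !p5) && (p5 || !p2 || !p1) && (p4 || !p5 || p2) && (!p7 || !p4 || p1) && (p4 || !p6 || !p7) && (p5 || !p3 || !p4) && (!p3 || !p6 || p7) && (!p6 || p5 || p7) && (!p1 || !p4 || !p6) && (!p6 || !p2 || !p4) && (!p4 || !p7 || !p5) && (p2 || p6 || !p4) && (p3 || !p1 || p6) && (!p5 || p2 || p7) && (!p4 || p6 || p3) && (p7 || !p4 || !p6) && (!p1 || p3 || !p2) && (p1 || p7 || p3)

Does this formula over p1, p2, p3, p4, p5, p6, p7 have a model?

Yes

Try p2 = true.
Try p4 = true.
From the singleton clause (!p7), p7 = false.
From the singleton clause (!p6), p6 = false.
From the singleton clause (p3), p3 = true.
From the singleton clause (p5), p5 = true.
From the singleton clause (!p1), p1 = false.
Every clause now holds.
A satisfying assignment: p1 ↦ false; p2 ↦ true; p3 ↦ true; p4 ↦ true; p5 ↦ true; p6 ↦ false; p7 ↦ false.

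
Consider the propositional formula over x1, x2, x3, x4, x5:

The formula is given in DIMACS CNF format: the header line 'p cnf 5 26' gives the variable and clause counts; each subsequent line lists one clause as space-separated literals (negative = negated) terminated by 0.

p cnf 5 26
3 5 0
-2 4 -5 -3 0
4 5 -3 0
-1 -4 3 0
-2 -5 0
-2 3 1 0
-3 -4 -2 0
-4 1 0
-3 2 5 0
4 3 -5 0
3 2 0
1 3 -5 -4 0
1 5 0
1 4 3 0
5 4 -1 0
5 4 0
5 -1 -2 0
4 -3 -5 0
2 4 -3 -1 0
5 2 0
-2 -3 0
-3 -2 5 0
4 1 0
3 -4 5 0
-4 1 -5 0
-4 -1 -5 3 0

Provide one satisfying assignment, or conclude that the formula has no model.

x1: True,  x2: False,  x3: True,  x4: True,  x5: True

Case x3 = True:
From the singleton clause (¬x2), x2 = False.
From the singleton clause (x5), x5 = True.
From the singleton clause (x4), x4 = True.
From the singleton clause (x1), x1 = True.
This assignment satisfies each clause.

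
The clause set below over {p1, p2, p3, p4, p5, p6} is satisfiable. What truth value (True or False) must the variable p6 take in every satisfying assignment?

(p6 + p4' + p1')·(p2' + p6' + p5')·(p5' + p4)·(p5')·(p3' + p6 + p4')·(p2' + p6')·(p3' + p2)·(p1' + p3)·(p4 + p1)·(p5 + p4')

False

Suppose p6 = 1.
From the singleton clause (p5'), p5 = 0.
From the singleton clause (p2'), p2 = 0.
From the singleton clause (p3'), p3 = 0.
From the singleton clause (p1'), p1 = 0.
From the singleton clause (p4), p4 = 1.
Now (p4') is unsatisfied and unit — conflict.
So every satisfying assignment has p6 = False.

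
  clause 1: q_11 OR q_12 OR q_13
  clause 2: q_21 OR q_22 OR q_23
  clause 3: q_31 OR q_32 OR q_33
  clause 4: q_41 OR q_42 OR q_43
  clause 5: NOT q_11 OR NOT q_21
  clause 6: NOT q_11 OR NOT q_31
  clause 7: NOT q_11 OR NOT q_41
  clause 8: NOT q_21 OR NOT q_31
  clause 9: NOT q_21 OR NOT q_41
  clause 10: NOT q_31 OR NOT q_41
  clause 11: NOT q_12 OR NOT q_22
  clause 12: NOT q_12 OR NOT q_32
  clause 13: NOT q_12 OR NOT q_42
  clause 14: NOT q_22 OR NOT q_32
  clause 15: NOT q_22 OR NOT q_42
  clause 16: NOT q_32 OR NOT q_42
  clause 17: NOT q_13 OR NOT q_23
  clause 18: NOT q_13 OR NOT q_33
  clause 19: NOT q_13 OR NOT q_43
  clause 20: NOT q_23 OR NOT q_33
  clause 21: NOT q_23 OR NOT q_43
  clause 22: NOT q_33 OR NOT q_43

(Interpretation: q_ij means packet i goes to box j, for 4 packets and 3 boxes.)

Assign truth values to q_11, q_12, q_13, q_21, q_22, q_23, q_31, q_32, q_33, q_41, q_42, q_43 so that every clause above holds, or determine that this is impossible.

Case q_11 = false:
Case q_12 = true:
(NOT q_22) alone gives q_22 = false.
(NOT q_32) alone gives q_32 = false.
(NOT q_42) alone gives q_42 = false.
Case q_21 = true:
(NOT q_31) alone gives q_31 = false.
(q_33) alone gives q_33 = true.
(NOT q_41) alone gives q_41 = false.
(q_43) alone gives q_43 = true.
But (NOT q_43) is also a unit clause — contradiction.
Backtrack on q_21: now try q_21 = false.
(q_23) alone gives q_23 = true.
(NOT q_13) alone gives q_13 = false.
(NOT q_33) alone gives q_33 = false.
(q_31) alone gives q_31 = true.
(NOT q_41) alone gives q_41 = false.
(q_43) alone gives q_43 = true.
But (NOT q_43) is also a unit clause — contradiction.
Neither q_21 = true nor q_21 = false works.
Backtrack on q_12: now try q_12 = false.
(q_13) alone gives q_13 = true.
(NOT q_23) alone gives q_23 = false.
(NOT q_33) alone gives q_33 = false.
(NOT q_43) alone gives q_43 = false.
Case q_21 = true:
(NOT q_31) alone gives q_31 = false.
(q_32) alone gives q_32 = true.
(NOT q_41) alone gives q_41 = false.
(q_42) alone gives q_42 = true.
But (NOT q_42) is also a unit clause — contradiction.
Backtrack on q_21: now try q_21 = false.
(q_22) alone gives q_22 = true.
(NOT q_32) alone gives q_32 = false.
(q_31) alone gives q_31 = true.
(NOT q_41) alone gives q_41 = false.
(q_42) alone gives q_42 = true.
But (NOT q_42) is also a unit clause — contradiction.
Neither q_21 = true nor q_21 = false works.
Neither q_12 = true nor q_12 = false works.
Backtrack on q_11: now try q_11 = true.
(NOT q_21) alone gives q_21 = false.
(NOT q_31) alone gives q_31 = false.
(NOT q_41) alone gives q_41 = false.
Case q_22 = true:
(NOT q_12) alone gives q_12 = false.
(NOT q_32) alone gives q_32 = false.
(q_33) alone gives q_33 = true.
(NOT q_42) alone gives q_42 = false.
(q_43) alone gives q_43 = true.
But (NOT q_43) is also a unit clause — contradiction.
Backtrack on q_22: now try q_22 = false.
(q_23) alone gives q_23 = true.
(NOT q_13) alone gives q_13 = false.
(NOT q_33) alone gives q_33 = false.
(q_32) alone gives q_32 = true.
(NOT q_12) alone gives q_12 = false.
(NOT q_42) alone gives q_42 = false.
(q_43) alone gives q_43 = true.
But (NOT q_43) is also a unit clause — contradiction.
Neither q_22 = true nor q_22 = false works.
Neither q_11 = true nor q_11 = false works.

UNSATISFIABLE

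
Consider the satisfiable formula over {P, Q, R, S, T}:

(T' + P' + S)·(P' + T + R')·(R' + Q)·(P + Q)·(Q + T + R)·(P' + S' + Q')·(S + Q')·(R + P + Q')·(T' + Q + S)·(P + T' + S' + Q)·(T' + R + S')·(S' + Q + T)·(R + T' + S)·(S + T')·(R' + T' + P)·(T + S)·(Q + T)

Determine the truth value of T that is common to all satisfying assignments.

False

Suppose T = 1.
(S) alone gives S = 1.
(R) alone gives R = 1.
(Q) alone gives Q = 1.
(P') alone gives P = 0.
That conflicts with the unit clause (P).
So every satisfying assignment has T = False.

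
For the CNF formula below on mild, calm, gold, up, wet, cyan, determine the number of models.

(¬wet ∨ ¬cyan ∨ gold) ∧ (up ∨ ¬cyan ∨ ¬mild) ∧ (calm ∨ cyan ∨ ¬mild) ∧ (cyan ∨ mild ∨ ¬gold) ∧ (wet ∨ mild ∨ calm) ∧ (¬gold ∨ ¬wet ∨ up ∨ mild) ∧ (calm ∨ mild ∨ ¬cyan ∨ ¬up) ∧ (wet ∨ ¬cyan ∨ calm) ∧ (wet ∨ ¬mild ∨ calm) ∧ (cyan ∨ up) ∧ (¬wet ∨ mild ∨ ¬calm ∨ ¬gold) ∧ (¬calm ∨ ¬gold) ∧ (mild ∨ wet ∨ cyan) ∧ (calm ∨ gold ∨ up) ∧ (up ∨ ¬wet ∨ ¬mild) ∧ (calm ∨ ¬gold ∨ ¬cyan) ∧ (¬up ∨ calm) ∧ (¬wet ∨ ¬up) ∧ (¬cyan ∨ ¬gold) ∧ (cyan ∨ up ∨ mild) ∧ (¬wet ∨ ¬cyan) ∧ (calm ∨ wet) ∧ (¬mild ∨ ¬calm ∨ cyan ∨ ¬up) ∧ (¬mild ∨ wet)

There are 2^6 = 64 truth assignments over (mild, calm, gold, up, wet, cyan).
Split on gold. With gold = True, the clauses containing gold are satisfied and ¬gold drops from the rest; 0 of the 2^5 = 32 assignments to the other variables satisfy what remains.
With gold = False, by the same count on the reduced clause set, 2 assignments work.
(One model: mild=F, calm=T, gold=F, up=F, wet=F, cyan=T.)
Total: 0 + 2 = 2.

2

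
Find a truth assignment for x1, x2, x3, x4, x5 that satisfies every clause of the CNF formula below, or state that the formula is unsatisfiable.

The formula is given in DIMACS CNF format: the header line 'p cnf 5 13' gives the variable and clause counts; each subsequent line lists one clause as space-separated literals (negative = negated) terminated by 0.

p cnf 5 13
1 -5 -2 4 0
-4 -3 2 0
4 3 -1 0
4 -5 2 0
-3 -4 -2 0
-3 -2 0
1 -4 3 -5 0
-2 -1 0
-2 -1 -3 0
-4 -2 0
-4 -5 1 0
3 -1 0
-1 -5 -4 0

Try x3 = True.
From the singleton clause (¬x2), x2 = False.
From the singleton clause (¬x4), x4 = False.
From the singleton clause (¬x5), x5 = False.
No clause remains; x1 is free.

x1 ↦ True; x2 ↦ False; x3 ↦ True; x4 ↦ False; x5 ↦ False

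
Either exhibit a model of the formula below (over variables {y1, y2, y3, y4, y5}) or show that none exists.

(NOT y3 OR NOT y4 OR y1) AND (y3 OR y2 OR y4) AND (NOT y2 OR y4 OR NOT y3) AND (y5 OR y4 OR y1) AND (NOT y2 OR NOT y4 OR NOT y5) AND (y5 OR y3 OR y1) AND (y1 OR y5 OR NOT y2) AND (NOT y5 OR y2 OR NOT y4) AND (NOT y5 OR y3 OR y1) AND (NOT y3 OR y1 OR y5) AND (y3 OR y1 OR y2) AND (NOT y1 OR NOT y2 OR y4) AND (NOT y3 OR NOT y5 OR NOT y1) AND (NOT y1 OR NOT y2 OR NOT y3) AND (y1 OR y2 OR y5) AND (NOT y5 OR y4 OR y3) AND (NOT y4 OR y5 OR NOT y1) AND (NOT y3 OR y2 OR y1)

Case y3 = true:
Case y4 = false:
From the singleton clause (NOT y2), y2 = false.
From the singleton clause (y1), y1 = true.
From the singleton clause (NOT y5), y5 = false.
This assignment satisfies each clause.

y1 ↦ true, y2 ↦ false, y3 ↦ true, y4 ↦ false, y5 ↦ false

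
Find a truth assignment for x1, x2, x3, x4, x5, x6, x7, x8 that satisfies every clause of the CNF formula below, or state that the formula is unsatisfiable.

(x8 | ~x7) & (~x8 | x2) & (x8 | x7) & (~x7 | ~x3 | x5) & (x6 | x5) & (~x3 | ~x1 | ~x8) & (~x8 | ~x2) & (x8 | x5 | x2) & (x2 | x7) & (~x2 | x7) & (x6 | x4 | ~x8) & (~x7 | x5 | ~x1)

Case x8 = 1:
The clause (x2) is unit, so x2 = 1.
Now (~x2) is unsatisfied and unit — conflict.
Backtrack on x8: now try x8 = 0.
The clause (~x7) is unit, so x7 = 0.
Now (x7) is unsatisfied and unit — conflict.
Either choice for x8 ends in contradiction.

UNSATISFIABLE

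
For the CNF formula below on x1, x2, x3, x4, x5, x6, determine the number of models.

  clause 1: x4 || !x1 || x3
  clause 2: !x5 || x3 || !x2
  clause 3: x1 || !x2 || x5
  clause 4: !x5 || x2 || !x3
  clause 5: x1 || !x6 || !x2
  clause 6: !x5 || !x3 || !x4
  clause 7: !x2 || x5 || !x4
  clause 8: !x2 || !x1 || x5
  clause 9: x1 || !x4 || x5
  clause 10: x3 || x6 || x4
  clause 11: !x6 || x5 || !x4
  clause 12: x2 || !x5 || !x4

11

There are 2^6 = 64 truth assignments over (x1, x2, x3, x4, x5, x6).
Split on x5. With x5 = true, the clauses containing x5 are satisfied and !x5 drops from the rest; 4 of the 2^5 = 32 assignments to the other variables satisfy what remains.
With x5 = false, by the same count on the reduced clause set, 7 assignments work.
(One model: x1=F, x2=F, x3=F, x4=F, x5=F, x6=T.)
Total: 4 + 7 = 11.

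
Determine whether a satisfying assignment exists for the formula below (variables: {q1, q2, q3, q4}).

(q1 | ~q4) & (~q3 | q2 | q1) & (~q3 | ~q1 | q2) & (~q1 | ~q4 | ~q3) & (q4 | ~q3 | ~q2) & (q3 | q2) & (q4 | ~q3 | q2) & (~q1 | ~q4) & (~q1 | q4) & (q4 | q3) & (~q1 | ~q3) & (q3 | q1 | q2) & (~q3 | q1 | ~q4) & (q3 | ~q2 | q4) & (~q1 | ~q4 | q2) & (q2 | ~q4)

Branch on q1: set q1 = 1.
The clause (~q4) is unit, so q4 = 0.
But (q4) is also a unit clause — contradiction.
Undo q1 and try q1 = 0.
The clause (~q4) is unit, so q4 = 0.
The clause (q3) is unit, so q3 = 1.
The clause (q2) is unit, so q2 = 1.
But (~q2) is also a unit clause — contradiction.
Both values of q1 lead to a conflict.
No assignment satisfies every clause.

No, unsatisfiable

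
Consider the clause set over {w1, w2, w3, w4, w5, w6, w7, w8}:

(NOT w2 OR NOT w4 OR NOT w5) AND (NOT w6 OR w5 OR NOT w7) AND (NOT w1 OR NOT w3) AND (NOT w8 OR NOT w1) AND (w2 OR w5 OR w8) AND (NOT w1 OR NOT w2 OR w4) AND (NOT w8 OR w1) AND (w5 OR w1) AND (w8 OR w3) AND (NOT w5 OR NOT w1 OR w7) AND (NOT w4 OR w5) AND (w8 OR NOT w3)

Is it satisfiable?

No, unsatisfiable

Try w1 = false.
Unit clause (NOT w8) forces w8 = false.
Unit clause (w5) forces w5 = true.
Unit clause (w3) forces w3 = true.
Now (NOT w3) is unsatisfied and unit — conflict.
Backtrack on w1: now try w1 = true.
Unit clause (NOT w3) forces w3 = false.
Unit clause (NOT w8) forces w8 = false.
Now (w8) is unsatisfied and unit — conflict.
Both values of w1 lead to a conflict.
No assignment satisfies every clause.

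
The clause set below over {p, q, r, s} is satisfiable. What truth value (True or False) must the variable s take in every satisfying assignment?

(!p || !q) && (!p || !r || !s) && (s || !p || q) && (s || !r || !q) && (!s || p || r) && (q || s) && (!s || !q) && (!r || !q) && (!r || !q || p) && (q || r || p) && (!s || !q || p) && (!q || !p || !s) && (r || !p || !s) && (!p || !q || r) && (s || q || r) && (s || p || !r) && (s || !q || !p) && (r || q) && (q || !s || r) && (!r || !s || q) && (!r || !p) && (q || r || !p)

False

Suppose s = true.
Unit clause (!q) forces q = false.
Unit clause (r) forces r = true.
Now (!r) is unsatisfied and unit — conflict.
So every satisfying assignment has s = False.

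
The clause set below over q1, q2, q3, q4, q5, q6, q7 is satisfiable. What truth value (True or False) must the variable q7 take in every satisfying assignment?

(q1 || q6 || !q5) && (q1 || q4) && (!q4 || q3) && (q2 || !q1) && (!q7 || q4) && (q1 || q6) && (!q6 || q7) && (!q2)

True

Suppose q7 = false.
(!q6) alone gives q6 = false.
(q1) alone gives q1 = true.
(q2) alone gives q2 = true.
Now (!q2) is unsatisfied and unit — conflict.
So every satisfying assignment has q7 = True.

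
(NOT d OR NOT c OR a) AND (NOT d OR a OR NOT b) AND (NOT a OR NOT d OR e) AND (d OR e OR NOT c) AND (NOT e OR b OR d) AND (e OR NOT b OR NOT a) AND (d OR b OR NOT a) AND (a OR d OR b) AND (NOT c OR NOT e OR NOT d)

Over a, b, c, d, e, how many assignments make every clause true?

There are 2^5 = 32 truth assignments over (a, b, c, d, e).
Split on b. With b = true, the clauses containing b are satisfied and NOT b drops from the rest; 6 of the 2^4 = 16 assignments to the other variables satisfy what remains.
With b = false, by the same count on the reduced clause set, 3 assignments work.
(One model: a=F, b=F, c=F, d=T, e=F.)
Total: 6 + 3 = 9.

9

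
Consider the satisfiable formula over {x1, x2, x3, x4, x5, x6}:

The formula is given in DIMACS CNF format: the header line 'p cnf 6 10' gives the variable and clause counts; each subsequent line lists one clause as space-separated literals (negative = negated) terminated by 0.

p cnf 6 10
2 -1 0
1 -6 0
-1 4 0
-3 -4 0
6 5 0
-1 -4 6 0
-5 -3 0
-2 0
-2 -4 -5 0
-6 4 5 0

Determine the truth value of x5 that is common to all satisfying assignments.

True

Suppose x5 = False.
The clause (x6) is unit, so x6 = True.
The clause (x1) is unit, so x1 = True.
The clause (x2) is unit, so x2 = True.
Now (¬x2) is unsatisfied and unit — conflict.
So every satisfying assignment has x5 = True.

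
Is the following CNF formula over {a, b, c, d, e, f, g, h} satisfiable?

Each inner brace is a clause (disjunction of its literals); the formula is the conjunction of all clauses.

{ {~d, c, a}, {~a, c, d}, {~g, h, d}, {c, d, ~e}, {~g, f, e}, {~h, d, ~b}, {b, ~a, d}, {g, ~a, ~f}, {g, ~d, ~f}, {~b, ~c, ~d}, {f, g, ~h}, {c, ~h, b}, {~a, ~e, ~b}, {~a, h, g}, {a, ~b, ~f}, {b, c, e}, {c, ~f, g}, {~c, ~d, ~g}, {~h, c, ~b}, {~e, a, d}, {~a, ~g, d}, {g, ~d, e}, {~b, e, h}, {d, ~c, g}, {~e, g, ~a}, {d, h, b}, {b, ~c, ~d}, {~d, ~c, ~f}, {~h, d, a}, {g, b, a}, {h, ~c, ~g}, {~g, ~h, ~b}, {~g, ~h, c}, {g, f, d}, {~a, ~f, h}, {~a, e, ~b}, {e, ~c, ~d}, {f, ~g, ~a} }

Case d = 0:
Case a = 0:
From the singleton clause (~e), e = 0.
From the singleton clause (~h), h = 0.
From the singleton clause (~g), g = 0.
From the singleton clause (~b), b = 0.
Now (b) is unsatisfied and unit — conflict.
That branch fails; take a = 1 instead.
From the singleton clause (c), c = 1.
From the singleton clause (b), b = 1.
From the singleton clause (~h), h = 0.
From the singleton clause (~g), g = 0.
Now (g) is unsatisfied and unit — conflict.
Both values of a lead to a conflict.
That branch fails; take d = 1 instead.
Case c = 1:
From the singleton clause (~b), b = 0.
Now (b) is unsatisfied and unit — conflict.
That branch fails; take c = 0 instead.
From the singleton clause (a), a = 1.
Case g = 1:
From the singleton clause (~h), h = 0.
From the singleton clause (~f), f = 0.
Now (f) is unsatisfied and unit — conflict.
That branch fails; take g = 0 instead.
From the singleton clause (~f), f = 0.
From the singleton clause (~h), h = 0.
Now (h) is unsatisfied and unit — conflict.
Both values of g lead to a conflict.
Both values of c lead to a conflict.
Both values of d lead to a conflict.
No assignment satisfies every clause.

Unsatisfiable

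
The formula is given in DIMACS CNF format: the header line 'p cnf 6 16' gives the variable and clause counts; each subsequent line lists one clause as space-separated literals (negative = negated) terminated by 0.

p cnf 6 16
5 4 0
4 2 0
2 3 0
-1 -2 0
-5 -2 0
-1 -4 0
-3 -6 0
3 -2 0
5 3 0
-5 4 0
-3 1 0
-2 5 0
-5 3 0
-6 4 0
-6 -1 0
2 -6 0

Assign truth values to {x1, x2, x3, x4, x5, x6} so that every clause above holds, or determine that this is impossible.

Case x5 = True:
(¬x2) alone gives x2 = False.
(x4) alone gives x4 = True.
(x3) alone gives x3 = True.
(¬x1) alone gives x1 = False.
Now (x1) is unsatisfied and unit — conflict.
So x5 must be the other value — set x5 = False.
(x4) alone gives x4 = True.
(¬x1) alone gives x1 = False.
(x3) alone gives x3 = True.
Now (¬x3) is unsatisfied and unit — conflict.
Both values of x5 lead to a conflict.

UNSATISFIABLE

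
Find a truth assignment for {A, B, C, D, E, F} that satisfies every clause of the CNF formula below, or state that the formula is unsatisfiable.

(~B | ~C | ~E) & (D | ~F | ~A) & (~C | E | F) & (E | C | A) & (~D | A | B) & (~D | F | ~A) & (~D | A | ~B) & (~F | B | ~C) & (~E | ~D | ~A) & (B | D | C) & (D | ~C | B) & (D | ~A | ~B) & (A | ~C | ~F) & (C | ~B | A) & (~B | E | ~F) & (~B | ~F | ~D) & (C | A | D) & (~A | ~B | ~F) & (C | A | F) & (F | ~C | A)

Case B = 0:
Case D = 1:
The clause (A) is unit, so A = 1.
The clause (F) is unit, so F = 1.
The clause (~C) is unit, so C = 0.
The clause (~E) is unit, so E = 0.
This assignment satisfies each clause.

A=1; B=0; C=0; D=1; E=0; F=1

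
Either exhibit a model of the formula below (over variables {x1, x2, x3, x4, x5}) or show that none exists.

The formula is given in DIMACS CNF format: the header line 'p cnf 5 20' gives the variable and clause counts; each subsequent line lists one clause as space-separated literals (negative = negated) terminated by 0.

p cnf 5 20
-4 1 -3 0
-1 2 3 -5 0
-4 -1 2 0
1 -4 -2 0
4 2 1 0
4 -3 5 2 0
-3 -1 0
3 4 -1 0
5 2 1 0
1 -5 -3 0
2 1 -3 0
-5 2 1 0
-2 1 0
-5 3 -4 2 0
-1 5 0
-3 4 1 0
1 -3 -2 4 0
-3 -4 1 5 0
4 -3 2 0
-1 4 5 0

x1 ↦ True; x2 ↦ True; x3 ↦ False; x4 ↦ True; x5 ↦ True

Branch on x3: set x3 = False.
Branch on x4: set x4 = True.
Branch on x1: set x1 = True.
The clause (x2) is unit, so x2 = True.
The clause (x5) is unit, so x5 = True.
This assignment satisfies each clause.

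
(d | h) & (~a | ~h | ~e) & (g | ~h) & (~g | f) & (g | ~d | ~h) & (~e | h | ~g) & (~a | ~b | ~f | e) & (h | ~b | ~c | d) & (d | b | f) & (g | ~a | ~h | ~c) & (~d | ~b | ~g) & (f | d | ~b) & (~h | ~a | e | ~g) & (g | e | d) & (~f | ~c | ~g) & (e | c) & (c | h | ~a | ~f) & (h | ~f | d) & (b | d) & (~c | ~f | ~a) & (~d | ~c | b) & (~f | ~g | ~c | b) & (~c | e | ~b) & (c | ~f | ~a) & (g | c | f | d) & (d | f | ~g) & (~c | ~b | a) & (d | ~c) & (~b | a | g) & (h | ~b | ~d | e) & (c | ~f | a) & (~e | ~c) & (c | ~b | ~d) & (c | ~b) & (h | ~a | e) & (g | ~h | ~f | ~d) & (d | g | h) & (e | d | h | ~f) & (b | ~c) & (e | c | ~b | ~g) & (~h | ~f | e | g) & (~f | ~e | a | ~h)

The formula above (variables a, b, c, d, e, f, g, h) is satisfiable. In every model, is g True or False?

Suppose g = 1.
The clause (f) is unit, so f = 1.
The clause (~c) is unit, so c = 0.
The clause (e) is unit, so e = 1.
The clause (h) is unit, so h = 1.
The clause (~a) is unit, so a = 0.
That conflicts with the unit clause (a).
So every satisfying assignment has g = False.

False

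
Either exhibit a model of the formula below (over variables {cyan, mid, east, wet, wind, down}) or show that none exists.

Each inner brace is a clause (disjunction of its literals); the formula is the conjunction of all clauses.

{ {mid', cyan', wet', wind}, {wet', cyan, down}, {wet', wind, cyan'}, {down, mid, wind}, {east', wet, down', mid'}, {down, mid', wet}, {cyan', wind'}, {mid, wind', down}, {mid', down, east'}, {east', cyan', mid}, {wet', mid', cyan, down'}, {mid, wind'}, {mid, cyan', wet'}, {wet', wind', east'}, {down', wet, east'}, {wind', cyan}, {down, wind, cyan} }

cyan=0; mid=0; east=1; wet=1; wind=0; down=1

Case cyan = 0:
The clause (wind') is unit, so wind = 0.
The clause (down) is unit, so down = 1.
Case wet = 1:
The clause (mid') is unit, so mid = 0.
Every clause is now satisfied; east is unconstrained.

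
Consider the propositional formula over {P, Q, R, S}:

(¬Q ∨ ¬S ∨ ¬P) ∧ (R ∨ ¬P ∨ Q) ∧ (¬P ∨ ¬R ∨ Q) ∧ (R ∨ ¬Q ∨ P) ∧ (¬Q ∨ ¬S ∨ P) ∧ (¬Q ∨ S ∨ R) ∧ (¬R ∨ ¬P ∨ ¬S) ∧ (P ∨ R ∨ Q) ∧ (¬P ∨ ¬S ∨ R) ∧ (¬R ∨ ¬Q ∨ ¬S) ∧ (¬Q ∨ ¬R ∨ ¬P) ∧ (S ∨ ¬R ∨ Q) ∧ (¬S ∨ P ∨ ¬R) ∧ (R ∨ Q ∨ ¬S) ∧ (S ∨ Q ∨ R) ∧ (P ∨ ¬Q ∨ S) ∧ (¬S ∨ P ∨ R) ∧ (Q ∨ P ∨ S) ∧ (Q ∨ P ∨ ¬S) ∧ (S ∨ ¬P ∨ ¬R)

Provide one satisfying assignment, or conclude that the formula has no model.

UNSATISFIABLE

Suppose Q = False.
Suppose R = True.
(¬P) alone gives P = False.
(S) alone gives S = True.
Now (¬S) is unsatisfied and unit — conflict.
So R must be the other value — set R = False.
(¬P) alone gives P = False.
Now (P) is unsatisfied and unit — conflict.
Both values of R lead to a conflict.
So Q must be the other value — set Q = True.
Suppose S = False.
(R) alone gives R = True.
(¬P) alone gives P = False.
Now (P) is unsatisfied and unit — conflict.
So S must be the other value — set S = True.
(¬P) alone gives P = False.
Now (P) is unsatisfied and unit — conflict.
Both values of S lead to a conflict.
Both values of Q lead to a conflict.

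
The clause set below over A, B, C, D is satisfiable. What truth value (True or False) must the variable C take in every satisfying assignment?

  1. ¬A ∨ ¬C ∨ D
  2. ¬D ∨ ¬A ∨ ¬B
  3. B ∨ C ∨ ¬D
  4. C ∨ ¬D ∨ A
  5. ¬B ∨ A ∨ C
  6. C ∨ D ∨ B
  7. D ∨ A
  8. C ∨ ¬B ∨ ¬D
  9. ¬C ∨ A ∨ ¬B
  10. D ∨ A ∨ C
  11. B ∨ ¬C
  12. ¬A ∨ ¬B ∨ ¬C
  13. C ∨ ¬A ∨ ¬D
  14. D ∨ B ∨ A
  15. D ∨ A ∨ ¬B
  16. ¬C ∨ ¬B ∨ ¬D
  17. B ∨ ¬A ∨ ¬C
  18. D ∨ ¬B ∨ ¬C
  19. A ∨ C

Suppose C = True.
From the singleton clause (B), B = True.
From the singleton clause (A), A = True.
But (¬A) is also a unit clause — contradiction.
So every satisfying assignment has C = False.

False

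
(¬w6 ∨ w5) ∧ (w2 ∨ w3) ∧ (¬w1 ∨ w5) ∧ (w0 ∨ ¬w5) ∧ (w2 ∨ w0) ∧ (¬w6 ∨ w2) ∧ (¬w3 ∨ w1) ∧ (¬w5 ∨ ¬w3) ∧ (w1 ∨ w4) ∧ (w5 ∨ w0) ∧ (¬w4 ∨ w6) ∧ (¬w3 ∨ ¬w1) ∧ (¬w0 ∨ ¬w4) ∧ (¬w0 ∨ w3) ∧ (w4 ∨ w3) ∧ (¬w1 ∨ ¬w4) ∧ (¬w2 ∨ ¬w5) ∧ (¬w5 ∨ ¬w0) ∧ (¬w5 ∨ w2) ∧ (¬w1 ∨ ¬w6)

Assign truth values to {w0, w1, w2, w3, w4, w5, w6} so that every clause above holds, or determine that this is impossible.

UNSATISFIABLE

Suppose w6 = False.
(¬w4) alone gives w4 = False.
(w1) alone gives w1 = True.
(w5) alone gives w5 = True.
(w0) alone gives w0 = True.
That conflicts with the unit clause (¬w0).
Undo w6 and try w6 = True.
(w5) alone gives w5 = True.
(w0) alone gives w0 = True.
That conflicts with the unit clause (¬w0).
Neither w6 = True nor w6 = False works.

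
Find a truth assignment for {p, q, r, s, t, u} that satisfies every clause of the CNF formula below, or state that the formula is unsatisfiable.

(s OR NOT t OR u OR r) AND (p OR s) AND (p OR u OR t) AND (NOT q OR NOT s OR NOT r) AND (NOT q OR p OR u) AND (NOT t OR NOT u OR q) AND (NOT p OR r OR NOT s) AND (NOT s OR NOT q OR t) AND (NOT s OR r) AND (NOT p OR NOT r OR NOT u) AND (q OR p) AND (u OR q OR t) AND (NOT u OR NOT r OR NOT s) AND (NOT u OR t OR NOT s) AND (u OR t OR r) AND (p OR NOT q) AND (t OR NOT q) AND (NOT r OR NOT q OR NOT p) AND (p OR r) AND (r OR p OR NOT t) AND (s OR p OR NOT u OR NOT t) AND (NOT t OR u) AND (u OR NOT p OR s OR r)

p: true, q: false, r: false, s: false, t: false, u: true

Case p = true:
Case r = false:
The clause (NOT s) is unit, so s = false.
The clause (u) is unit, so u = true.
Case t = false:
The clause (NOT q) is unit, so q = false.
This assignment satisfies each clause.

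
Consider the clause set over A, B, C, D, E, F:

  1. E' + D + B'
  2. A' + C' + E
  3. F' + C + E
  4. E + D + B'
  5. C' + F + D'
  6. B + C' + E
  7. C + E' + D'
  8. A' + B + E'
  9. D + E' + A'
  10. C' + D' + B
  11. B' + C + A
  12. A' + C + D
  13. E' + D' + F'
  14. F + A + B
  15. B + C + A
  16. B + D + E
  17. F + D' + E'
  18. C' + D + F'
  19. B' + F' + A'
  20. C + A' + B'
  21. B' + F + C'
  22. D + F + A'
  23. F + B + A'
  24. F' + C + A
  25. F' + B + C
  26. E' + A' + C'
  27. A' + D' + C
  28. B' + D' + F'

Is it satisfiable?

Try E = 0.
Try A = 0.
Try F = 0.
The clause (B) is unit, so B = 1.
The clause (D) is unit, so D = 1.
The clause (C') is unit, so C = 0.
Now (C) is unsatisfied and unit — conflict.
Undo F and try F = 1.
The clause (C) is unit, so C = 1.
The clause (B) is unit, so B = 1.
The clause (D) is unit, so D = 1.
Now (D') is unsatisfied and unit — conflict.
Either choice for F ends in contradiction.
Undo A and try A = 1.
The clause (C') is unit, so C = 0.
The clause (F') is unit, so F = 0.
The clause (D) is unit, so D = 1.
Now (D') is unsatisfied and unit — conflict.
Either choice for A ends in contradiction.
Undo E and try E = 1.
Try D = 1.
The clause (C) is unit, so C = 1.
The clause (F) is unit, so F = 1.
Now (F') is unsatisfied and unit — conflict.
Undo D and try D = 0.
The clause (B') is unit, so B = 0.
The clause (A') is unit, so A = 0.
The clause (F) is unit, so F = 1.
The clause (C) is unit, so C = 1.
Now (C') is unsatisfied and unit — conflict.
Either choice for D ends in contradiction.
Either choice for E ends in contradiction.
No assignment satisfies every clause.

No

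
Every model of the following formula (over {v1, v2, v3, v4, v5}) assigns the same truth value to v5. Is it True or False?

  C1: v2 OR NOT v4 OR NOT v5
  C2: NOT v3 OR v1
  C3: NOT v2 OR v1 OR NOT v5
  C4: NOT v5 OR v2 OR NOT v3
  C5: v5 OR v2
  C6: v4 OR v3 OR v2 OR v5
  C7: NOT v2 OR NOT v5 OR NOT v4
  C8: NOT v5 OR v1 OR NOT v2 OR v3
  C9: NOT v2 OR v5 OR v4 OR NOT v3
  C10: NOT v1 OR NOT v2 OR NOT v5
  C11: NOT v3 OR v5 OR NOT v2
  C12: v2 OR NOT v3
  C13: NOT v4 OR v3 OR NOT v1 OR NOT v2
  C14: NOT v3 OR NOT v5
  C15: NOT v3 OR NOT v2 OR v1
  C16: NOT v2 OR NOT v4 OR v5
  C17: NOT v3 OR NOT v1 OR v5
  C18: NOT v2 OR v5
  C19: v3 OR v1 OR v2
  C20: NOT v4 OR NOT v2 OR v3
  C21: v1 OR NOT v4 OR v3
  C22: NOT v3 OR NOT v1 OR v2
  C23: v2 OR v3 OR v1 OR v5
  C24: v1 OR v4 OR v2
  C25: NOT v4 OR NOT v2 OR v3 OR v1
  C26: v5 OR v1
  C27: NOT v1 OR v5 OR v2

Suppose v5 = false.
The clause (v2) is unit, so v2 = true.
Now (NOT v2) is unsatisfied and unit — conflict.
So every satisfying assignment has v5 = True.

True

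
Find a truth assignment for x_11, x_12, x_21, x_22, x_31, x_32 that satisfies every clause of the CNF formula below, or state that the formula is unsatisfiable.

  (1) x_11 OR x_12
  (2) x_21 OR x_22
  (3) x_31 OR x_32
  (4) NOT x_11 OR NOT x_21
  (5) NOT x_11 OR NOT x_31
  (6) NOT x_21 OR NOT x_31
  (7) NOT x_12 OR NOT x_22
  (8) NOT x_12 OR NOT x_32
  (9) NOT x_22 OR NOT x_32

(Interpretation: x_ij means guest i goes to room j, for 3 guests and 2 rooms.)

UNSATISFIABLE

Try x_11 = true.
From the singleton clause (NOT x_21), x_21 = false.
From the singleton clause (x_22), x_22 = true.
From the singleton clause (NOT x_31), x_31 = false.
From the singleton clause (x_32), x_32 = true.
Now (NOT x_32) is unsatisfied and unit — conflict.
Undo x_11 and try x_11 = false.
From the singleton clause (x_12), x_12 = true.
From the singleton clause (NOT x_22), x_22 = false.
From the singleton clause (x_21), x_21 = true.
From the singleton clause (NOT x_31), x_31 = false.
From the singleton clause (x_32), x_32 = true.
Now (NOT x_32) is unsatisfied and unit — conflict.
Both values of x_11 lead to a conflict.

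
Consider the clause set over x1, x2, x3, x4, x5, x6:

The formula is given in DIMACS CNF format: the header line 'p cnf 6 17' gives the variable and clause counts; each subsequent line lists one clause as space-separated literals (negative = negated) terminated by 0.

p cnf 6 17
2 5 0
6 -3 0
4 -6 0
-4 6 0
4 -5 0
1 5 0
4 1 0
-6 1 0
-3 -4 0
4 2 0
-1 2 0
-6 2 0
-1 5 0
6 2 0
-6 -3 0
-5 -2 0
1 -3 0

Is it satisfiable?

Try x2 = True.
Unit clause (¬x5) forces x5 = False.
Unit clause (x1) forces x1 = True.
But (¬x1) is also a unit clause — contradiction.
So x2 must be the other value — set x2 = False.
Unit clause (x5) forces x5 = True.
Unit clause (x4) forces x4 = True.
Unit clause (x6) forces x6 = True.
But (¬x6) is also a unit clause — contradiction.
Both values of x2 lead to a conflict.
No assignment satisfies every clause.

No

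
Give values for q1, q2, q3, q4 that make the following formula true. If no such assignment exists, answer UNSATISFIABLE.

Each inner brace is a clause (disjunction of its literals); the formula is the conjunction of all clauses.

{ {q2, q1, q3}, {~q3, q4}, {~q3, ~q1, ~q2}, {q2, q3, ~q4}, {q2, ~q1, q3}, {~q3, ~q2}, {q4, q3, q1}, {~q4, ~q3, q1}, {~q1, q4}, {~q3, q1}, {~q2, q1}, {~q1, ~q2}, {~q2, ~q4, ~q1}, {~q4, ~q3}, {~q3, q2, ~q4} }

Case q3 = 0:
Case q2 = 1:
(q1) alone gives q1 = 1.
That conflicts with the unit clause (~q1).
So q2 must be the other value — set q2 = 0.
(q1) alone gives q1 = 1.
That conflicts with the unit clause (~q1).
Either choice for q2 ends in contradiction.
So q3 must be the other value — set q3 = 1.
(q4) alone gives q4 = 1.
That conflicts with the unit clause (~q4).
Either choice for q3 ends in contradiction.

UNSATISFIABLE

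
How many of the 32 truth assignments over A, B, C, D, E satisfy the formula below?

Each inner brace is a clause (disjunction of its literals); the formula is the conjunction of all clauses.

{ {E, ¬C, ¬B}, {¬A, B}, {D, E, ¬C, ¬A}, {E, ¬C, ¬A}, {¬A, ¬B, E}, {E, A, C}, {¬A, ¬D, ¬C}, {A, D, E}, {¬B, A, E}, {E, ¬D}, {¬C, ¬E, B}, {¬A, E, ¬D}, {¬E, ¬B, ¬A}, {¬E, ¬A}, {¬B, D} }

There are 2^5 = 32 truth assignments over (A, B, C, D, E).
Split on A. With A = True, the clauses containing A are satisfied and ¬A drops from the rest; 0 of the 2^4 = 16 assignments to the other variables satisfy what remains.
With A = False, by the same count on the reduced clause set, 4 assignments work.
Total: 0 + 4 = 4.

4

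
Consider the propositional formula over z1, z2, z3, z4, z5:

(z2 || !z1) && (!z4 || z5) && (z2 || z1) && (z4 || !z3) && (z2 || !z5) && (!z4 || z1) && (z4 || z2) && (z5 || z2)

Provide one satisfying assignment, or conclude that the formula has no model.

z1=true, z2=true, z3=false, z4=true, z5=true

Case z2 = true:
Case z4 = true:
From the singleton clause (z5), z5 = true.
From the singleton clause (z1), z1 = true.
All clauses hold; z3 can take either value.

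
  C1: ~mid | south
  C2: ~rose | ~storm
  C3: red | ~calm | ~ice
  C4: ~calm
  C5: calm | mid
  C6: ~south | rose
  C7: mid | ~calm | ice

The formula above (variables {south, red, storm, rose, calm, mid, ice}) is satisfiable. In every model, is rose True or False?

Suppose rose = 0.
The clause (~calm) is unit, so calm = 0.
The clause (mid) is unit, so mid = 1.
The clause (south) is unit, so south = 1.
That conflicts with the unit clause (~south).
So every satisfying assignment has rose = True.

True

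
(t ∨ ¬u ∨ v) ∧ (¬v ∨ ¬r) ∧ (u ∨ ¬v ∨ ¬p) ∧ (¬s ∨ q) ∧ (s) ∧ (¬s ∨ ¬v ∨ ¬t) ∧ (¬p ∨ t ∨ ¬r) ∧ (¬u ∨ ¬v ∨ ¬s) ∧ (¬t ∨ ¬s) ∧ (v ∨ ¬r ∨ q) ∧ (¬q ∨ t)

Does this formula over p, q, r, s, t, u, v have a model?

The clause (s) is unit, so s = True.
The clause (q) is unit, so q = True.
The clause (¬t) is unit, so t = False.
But (t) is also a unit clause — contradiction.
No assignment satisfies every clause.

No, unsatisfiable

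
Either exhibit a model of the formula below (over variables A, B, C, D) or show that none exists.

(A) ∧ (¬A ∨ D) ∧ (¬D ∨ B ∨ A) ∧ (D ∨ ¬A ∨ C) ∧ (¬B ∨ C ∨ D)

A=True, B=False, C=False, D=True

The clause (A) is unit, so A = True.
The clause (D) is unit, so D = True.
No clause remains; B, C are free.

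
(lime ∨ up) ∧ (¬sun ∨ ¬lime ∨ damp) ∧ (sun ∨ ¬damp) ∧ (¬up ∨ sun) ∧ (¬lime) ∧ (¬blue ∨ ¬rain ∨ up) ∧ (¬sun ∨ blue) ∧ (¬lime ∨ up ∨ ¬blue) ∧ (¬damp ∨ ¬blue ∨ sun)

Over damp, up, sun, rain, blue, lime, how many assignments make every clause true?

There are 2^6 = 64 truth assignments over (damp, up, sun, rain, blue, lime).
Split on damp. With damp = True, the clauses containing damp are satisfied and ¬damp drops from the rest; 2 of the 2^5 = 32 assignments to the other variables satisfy what remains.
With damp = False, by the same count on the reduced clause set, 2 assignments work.
(One model: damp=F, up=T, sun=T, rain=F, blue=T, lime=F.)
Total: 2 + 2 = 4.

4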